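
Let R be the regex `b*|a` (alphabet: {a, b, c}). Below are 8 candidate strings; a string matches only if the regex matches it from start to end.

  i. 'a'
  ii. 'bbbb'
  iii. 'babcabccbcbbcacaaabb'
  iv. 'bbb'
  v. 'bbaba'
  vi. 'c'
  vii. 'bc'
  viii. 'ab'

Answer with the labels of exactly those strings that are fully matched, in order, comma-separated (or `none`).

i, ii, iv

i → match
ii → match
iii → no match
iv → match
v → no match
vi → no match
vii → no match
viii → no match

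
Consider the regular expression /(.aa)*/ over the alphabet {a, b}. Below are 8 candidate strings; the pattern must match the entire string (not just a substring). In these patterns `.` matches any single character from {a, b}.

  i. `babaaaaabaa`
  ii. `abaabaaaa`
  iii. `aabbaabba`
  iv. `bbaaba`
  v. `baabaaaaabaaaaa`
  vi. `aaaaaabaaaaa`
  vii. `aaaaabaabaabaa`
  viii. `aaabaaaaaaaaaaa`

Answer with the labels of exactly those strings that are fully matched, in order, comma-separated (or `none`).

i → no match
ii → no match
iii → no match
iv → no match
v → match
vi → match
vii → no match
viii → match

v, vi, viii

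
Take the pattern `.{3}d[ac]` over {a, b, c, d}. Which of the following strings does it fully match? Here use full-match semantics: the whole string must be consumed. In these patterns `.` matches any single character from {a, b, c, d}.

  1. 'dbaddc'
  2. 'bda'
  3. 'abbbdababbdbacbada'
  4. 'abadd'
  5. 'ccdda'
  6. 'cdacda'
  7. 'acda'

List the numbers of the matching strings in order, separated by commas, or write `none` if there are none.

1 → no match
2 → no match
3 → no match
4 → no match
5 → match
6 → no match
7 → no match

5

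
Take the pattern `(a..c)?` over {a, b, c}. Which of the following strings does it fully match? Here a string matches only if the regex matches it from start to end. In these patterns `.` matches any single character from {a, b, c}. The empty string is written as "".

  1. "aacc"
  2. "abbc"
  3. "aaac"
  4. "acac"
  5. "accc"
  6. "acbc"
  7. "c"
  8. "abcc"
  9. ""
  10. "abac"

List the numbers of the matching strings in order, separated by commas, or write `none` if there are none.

1 → match
2 → match
3 → match
4 → match
5 → match
6 → match
7 → no match
8 → match
9 → match
10 → match

1, 2, 3, 4, 5, 6, 8, 9, 10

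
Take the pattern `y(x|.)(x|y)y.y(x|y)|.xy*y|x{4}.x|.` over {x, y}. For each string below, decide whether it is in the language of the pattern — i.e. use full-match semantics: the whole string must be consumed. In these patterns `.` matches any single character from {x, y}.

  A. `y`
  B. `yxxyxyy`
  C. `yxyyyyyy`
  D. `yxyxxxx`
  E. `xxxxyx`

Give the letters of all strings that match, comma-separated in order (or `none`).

A → match
B → match
C → match
D → no match
E → match

A, B, C, E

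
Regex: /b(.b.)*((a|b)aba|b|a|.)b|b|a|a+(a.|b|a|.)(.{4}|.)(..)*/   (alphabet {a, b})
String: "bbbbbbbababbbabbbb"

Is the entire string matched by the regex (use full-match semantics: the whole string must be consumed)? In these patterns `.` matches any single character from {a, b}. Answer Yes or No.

Yes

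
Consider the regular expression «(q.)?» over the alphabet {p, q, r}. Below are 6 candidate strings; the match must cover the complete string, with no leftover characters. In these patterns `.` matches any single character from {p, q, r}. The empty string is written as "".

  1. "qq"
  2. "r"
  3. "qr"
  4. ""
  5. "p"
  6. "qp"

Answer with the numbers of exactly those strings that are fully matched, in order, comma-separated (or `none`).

1, 3, 4, 6

1 → match
2 → no match
3 → match
4 → match
5 → no match
6 → match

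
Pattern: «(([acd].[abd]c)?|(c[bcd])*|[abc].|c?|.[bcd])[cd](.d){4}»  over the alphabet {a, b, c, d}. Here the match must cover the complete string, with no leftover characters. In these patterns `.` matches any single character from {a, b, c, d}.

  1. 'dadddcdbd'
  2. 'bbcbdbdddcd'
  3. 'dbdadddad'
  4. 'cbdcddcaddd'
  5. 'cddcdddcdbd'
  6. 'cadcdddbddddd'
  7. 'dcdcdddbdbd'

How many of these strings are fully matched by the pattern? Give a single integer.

1 → match
2 → match
3 → match
4 → no match
5 → match
6 → match
7 → match
Total matched: 6

6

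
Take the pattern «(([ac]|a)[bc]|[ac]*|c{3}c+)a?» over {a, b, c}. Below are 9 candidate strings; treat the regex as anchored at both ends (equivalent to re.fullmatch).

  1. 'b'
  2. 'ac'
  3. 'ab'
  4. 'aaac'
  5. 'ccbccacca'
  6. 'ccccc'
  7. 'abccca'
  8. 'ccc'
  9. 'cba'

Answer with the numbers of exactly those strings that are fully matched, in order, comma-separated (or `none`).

2, 3, 4, 6, 8, 9

1 → no match
2 → match
3 → match
4 → match
5 → no match
6 → match
7 → no match
8 → match
9 → match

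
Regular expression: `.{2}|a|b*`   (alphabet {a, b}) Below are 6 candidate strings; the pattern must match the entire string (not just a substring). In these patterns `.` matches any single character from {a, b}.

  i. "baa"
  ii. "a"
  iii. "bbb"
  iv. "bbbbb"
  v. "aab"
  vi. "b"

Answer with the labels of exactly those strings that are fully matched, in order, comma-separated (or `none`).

ii, iii, iv, vi

i → no match
ii → match
iii → match
iv → match
v → no match
vi → match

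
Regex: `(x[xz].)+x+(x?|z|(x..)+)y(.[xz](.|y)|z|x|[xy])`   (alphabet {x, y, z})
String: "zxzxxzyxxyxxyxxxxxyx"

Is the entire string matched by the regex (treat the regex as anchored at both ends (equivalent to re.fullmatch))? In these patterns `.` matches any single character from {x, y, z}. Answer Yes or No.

No

Every match must start with "x", but "zxzxxzyxxyxxyxxxxxyx" does not.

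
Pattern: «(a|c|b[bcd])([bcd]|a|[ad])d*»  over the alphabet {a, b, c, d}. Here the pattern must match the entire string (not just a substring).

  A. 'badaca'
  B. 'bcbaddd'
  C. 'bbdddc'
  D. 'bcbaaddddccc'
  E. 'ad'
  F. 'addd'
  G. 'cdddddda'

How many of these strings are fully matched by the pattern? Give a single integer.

2

A → no match
B → no match
C → no match
D → no match
E → match
F → match
G → no match
Total matched: 2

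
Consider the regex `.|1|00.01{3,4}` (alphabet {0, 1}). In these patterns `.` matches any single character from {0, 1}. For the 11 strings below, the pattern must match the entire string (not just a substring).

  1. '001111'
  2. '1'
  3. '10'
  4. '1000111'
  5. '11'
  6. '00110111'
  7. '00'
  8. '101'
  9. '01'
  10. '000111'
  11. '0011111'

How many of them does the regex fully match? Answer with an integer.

1 → no match
2 → match
3 → no match
4 → no match
5 → no match
6 → no match
7 → no match
8 → no match
9 → no match
10 → no match
11 → no match
Total matched: 1

1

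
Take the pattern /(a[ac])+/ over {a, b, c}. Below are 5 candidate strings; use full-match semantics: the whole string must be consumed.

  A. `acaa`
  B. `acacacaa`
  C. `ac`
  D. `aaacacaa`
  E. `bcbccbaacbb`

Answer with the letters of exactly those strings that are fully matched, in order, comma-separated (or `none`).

A → match
B → match
C → match
D → match
E → no match — must start with `a`

A, B, C, D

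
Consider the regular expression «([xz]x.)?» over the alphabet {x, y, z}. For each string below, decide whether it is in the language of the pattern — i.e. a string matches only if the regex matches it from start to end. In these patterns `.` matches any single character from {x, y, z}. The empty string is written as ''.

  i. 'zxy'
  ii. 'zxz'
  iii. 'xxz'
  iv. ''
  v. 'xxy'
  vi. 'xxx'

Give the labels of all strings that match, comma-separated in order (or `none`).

i → match
ii → match
iii → match
iv → match
v → match
vi → match

i, ii, iii, iv, v, vi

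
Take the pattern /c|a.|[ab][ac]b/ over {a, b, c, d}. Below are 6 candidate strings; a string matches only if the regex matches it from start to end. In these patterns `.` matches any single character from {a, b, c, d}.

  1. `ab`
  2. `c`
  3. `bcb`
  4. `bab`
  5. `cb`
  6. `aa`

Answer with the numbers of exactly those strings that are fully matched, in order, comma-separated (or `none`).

1. `ab` → match
2. `c` → match
3. `bcb` → match
4. `bab` → match
5. `cb` → no match
6. `aa` → match

1, 2, 3, 4, 6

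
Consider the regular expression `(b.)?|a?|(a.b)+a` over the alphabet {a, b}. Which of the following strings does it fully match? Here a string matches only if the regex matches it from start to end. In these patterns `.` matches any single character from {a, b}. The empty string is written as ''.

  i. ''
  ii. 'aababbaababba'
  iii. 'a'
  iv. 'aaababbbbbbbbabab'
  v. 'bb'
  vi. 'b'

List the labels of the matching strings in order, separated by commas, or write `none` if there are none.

i, ii, iii, v

i → match
ii → match
iii → match
iv → no match
v → match
vi → no match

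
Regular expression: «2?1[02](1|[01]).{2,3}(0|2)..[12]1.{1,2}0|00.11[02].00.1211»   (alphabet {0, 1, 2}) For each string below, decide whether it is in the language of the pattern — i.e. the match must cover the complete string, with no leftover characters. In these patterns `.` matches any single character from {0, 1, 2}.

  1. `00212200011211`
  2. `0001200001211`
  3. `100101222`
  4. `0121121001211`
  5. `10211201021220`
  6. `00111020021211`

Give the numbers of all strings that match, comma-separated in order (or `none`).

6

1 → no match
2 → no match
3 → no match
4 → no match
5 → no match
6 → match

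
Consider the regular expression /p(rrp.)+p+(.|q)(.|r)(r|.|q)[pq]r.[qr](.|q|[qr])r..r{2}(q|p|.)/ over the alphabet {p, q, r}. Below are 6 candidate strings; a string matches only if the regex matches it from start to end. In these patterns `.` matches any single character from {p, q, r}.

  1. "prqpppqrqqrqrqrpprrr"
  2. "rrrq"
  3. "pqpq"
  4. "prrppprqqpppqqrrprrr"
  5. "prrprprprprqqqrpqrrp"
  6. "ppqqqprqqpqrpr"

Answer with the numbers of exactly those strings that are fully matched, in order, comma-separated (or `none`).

1 → no match — must start with "prrp"
2 → no match — must start with "prrp"
3 → no match — must start with "prrp"
4 → no match
5 → match
6 → no match — must start with "prrp"

5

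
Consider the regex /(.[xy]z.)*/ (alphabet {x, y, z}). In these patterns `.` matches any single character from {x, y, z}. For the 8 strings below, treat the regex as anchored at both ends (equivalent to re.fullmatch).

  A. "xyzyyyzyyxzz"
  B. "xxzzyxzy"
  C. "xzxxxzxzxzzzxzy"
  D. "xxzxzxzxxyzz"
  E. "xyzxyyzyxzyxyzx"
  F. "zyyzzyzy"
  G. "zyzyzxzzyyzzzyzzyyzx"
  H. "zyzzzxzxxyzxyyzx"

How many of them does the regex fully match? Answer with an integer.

5

A. "xyzyyyzyyxzz" → match
B. "xxzzyxzy" → match
C → no match
D. "xxzxzxzxxyzz" → match
E → no match
F. "zyyzzyzy" → no match
G → match
H → match
Total matched: 5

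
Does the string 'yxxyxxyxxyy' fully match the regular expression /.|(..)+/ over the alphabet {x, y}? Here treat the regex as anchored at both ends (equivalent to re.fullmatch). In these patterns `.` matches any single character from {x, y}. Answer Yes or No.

No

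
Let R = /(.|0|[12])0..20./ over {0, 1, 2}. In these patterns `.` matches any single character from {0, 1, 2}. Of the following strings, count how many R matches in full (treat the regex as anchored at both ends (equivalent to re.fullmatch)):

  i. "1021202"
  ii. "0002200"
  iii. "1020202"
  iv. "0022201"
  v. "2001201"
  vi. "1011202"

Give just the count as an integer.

i → match
ii → match
iii → match
iv → match
v → match
vi → match
Total matched: 6

6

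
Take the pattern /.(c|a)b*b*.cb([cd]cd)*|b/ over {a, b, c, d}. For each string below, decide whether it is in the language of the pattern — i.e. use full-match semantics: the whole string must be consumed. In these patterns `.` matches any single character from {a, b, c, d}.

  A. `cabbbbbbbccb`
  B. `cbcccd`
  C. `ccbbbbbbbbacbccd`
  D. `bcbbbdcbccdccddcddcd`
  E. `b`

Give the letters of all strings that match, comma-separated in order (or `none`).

A, C, D, E

A → match
B → no match
C → match
D → match
E → match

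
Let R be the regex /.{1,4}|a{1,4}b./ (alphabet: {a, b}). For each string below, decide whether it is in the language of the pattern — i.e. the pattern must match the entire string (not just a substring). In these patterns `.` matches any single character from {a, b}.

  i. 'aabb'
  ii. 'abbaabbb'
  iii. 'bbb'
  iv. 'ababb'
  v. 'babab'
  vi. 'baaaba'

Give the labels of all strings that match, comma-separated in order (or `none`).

i. 'aabb' → match
ii. 'abbaabbb' → no match
iii. 'bbb' → match
iv. 'ababb' → no match
v. 'babab' → no match
vi. 'baaaba' → no match

i, iii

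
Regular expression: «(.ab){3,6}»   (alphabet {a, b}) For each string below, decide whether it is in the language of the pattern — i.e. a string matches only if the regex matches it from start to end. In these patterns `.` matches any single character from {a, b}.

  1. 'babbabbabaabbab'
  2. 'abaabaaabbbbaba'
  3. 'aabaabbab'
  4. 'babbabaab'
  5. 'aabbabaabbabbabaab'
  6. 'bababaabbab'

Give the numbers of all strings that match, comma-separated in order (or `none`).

1, 3, 4, 5

1 → match
2 → no match — must end with 'ab'
3 → match
4 → match
5 → match
6 → no match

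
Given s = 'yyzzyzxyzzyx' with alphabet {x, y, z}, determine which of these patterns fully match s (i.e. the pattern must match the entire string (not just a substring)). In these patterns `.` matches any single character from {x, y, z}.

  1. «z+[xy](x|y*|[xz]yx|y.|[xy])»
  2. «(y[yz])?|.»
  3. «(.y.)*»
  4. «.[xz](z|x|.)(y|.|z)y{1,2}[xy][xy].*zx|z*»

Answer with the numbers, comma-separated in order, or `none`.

3

1 → no match — must start with 'z'
2 → no match
3 → match
4 → no match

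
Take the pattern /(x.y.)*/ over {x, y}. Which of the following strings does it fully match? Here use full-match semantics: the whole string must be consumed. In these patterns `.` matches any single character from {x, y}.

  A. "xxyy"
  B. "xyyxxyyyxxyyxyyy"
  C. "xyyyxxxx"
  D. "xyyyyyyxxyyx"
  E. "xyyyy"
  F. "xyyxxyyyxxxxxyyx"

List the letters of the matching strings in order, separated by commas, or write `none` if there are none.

A. "xxyy" → match
B → match
C. "xyyyxxxx" → no match
D. "xyyyyyyxxyyx" → no match
E. "xyyyy" → no match
F → no match

A, B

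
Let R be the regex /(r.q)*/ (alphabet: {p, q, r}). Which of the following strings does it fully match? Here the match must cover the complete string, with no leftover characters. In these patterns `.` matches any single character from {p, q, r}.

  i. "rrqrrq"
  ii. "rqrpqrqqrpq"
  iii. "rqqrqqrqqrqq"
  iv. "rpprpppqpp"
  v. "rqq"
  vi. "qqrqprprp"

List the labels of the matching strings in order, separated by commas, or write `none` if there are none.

i, iii, v

i. "rrqrrq" → match
ii. "rqrpqrqqrpq" → no match
iii. "rqqrqqrqqrqq" → match
iv. "rpprpppqpp" → no match
v. "rqq" → match
vi. "qqrqprprp" → no match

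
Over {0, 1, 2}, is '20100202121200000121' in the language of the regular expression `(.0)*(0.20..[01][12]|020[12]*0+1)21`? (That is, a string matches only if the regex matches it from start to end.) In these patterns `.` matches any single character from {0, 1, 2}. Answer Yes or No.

Yes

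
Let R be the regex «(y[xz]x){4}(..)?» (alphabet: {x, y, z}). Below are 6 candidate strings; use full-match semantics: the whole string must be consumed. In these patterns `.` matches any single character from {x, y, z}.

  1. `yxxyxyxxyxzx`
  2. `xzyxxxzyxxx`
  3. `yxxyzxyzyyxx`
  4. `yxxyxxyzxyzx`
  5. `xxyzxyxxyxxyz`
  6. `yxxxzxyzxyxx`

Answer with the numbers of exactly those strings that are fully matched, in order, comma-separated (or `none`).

4

1. `yxxyxyxxyxzx` → no match
2. `xzyxxxzyxxx` → no match — must start with `y`
3. `yxxyzxyzyyxx` → no match
4. `yxxyxxyzxyzx` → match
5 → no match — must start with `y`
6. `yxxxzxyzxyxx` → no match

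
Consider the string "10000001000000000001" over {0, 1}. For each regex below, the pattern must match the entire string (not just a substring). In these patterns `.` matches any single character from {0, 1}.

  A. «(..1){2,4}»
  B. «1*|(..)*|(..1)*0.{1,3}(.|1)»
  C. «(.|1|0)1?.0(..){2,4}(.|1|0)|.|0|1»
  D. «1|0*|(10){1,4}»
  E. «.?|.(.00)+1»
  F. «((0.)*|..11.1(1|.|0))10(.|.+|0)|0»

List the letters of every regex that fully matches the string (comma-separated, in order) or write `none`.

B, E, F

A → no match
B → match
C → no match
D → no match
E → match
F → match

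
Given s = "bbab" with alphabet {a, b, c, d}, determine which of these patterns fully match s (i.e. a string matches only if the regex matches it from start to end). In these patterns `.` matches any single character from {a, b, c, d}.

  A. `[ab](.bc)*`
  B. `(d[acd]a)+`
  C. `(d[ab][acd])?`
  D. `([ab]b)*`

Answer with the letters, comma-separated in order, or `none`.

D

A → no match
B → no match — must start with "d"
C → no match
D → match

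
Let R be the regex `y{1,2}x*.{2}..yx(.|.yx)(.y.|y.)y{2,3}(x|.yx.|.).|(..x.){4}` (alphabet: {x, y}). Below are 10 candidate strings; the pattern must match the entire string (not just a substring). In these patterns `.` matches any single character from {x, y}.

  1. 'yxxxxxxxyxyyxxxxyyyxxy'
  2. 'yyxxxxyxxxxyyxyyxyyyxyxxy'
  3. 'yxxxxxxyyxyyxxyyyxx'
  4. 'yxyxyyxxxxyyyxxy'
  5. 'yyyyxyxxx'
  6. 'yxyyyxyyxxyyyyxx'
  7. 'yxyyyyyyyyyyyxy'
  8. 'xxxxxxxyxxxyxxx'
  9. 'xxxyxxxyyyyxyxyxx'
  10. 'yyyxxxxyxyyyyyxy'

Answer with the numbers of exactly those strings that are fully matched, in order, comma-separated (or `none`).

1 → no match
2 → no match
3 → no match
4 → no match
5 → no match
6 → no match
7 → no match
8 → no match
9 → no match
10 → no match

none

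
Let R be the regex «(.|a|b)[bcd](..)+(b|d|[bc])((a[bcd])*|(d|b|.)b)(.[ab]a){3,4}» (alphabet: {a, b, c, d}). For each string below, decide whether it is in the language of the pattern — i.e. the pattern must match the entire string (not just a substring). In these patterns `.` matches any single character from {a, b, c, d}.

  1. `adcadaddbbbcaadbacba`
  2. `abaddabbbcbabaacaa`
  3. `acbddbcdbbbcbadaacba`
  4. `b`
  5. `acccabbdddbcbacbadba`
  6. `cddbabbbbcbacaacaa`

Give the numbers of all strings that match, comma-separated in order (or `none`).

1, 2, 3, 5, 6

1 → match
2 → match
3 → match
4 → no match — must end with `a`
5 → match
6 → match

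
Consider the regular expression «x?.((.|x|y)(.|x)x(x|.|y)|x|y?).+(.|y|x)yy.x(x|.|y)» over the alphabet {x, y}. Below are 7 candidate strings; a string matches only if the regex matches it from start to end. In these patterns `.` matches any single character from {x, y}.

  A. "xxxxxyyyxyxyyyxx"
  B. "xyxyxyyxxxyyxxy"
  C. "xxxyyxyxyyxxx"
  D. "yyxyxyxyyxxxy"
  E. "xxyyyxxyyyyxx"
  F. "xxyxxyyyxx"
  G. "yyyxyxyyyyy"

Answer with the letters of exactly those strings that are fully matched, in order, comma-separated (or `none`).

A, B, C, E, F

A → match
B → match
C → match
D → no match
E → match
F. "xxyxxyyyxx" → match
G. "yyyxyxyyyyy" → no match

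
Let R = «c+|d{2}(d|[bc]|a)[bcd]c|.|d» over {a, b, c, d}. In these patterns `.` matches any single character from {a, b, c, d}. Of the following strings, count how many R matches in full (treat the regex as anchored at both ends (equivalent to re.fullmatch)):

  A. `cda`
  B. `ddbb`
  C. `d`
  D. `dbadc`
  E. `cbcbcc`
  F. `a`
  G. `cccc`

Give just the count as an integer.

3

A → no match
B → no match
C → match
D → no match
E → no match
F → match
G → match
Total matched: 3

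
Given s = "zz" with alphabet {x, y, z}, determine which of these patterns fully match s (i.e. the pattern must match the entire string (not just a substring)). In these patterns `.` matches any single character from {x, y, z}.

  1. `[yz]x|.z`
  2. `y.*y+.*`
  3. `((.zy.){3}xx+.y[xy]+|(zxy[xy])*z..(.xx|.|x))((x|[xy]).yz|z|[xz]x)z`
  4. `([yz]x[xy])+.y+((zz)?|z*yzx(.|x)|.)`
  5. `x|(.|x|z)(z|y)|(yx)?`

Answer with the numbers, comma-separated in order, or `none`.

1, 5

1 → match
2 → no match — must start with "y"
3 → no match
4 → no match
5 → match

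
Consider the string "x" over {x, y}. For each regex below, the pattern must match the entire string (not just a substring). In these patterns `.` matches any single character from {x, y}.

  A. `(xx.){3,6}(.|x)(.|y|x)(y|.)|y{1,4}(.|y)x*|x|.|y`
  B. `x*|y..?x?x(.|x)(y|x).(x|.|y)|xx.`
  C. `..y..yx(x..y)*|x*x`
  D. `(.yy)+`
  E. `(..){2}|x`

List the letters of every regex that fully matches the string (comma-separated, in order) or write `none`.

A → match
B → match
C → match
D → no match — must end with "yy"
E → match

A, B, C, E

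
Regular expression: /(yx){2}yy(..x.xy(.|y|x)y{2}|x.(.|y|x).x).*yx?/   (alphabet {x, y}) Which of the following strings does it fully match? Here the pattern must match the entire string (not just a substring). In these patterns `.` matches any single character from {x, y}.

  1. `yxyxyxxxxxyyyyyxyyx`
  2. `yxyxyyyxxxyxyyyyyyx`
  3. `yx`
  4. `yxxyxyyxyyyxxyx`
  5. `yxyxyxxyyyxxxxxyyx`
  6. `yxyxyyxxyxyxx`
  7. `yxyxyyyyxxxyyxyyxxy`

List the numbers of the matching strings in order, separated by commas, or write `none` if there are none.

none

1 → no match
2 → no match
3 → no match
4 → no match
5 → no match
6 → no match
7 → no match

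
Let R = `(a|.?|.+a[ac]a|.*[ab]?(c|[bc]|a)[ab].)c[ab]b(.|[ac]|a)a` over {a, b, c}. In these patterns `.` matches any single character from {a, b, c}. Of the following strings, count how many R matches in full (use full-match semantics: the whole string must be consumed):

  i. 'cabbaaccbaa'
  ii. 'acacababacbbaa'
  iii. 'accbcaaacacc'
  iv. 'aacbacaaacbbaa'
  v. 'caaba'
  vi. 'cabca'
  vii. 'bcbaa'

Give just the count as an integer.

3

i → no match
ii → match
iii → no match — must end with 'a'
iv → match
v → no match
vi → match
vii → no match
Total matched: 3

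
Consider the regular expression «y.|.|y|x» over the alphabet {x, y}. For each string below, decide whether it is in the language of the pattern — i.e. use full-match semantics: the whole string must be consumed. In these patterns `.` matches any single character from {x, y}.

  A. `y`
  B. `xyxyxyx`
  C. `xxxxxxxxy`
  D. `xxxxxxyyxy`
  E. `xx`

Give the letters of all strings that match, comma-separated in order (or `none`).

A

A → match
B → no match
C → no match
D → no match
E → no match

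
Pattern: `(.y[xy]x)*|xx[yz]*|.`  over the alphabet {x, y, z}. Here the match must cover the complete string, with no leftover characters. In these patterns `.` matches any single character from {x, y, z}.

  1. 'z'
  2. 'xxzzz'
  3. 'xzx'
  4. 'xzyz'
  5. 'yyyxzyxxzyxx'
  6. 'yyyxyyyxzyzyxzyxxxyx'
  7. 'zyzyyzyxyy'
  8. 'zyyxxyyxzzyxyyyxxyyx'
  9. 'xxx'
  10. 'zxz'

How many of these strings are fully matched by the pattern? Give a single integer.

3

1 → match
2 → match
3 → no match
4 → no match
5 → match
6 → no match
7 → no match
8 → no match
9 → no match
10 → no match
Total matched: 3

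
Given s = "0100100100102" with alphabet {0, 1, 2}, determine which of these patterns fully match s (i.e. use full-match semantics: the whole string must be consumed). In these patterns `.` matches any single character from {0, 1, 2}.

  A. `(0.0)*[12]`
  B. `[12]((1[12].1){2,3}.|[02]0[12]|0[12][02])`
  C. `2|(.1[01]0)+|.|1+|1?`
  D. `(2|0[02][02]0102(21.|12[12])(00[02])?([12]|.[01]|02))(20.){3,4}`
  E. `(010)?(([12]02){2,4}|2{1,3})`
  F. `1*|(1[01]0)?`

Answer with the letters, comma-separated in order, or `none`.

A

A → match
B → no match
C → no match
D → no match
E → no match
F → no match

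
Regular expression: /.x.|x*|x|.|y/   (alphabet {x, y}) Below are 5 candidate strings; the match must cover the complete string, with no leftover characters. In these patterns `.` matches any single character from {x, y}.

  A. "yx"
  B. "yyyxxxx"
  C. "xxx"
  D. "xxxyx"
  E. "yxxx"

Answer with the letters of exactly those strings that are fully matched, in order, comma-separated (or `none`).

C

A → no match
B → no match
C → match
D → no match
E → no match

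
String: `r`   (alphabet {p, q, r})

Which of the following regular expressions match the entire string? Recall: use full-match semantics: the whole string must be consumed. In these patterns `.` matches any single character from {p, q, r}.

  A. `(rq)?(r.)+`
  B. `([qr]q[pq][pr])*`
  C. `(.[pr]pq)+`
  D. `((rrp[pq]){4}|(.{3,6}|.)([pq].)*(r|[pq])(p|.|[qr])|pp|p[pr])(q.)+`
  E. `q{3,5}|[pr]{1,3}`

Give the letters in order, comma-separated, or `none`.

E

A → no match
B → no match
C → no match — must end with `pq`
D → no match
E → match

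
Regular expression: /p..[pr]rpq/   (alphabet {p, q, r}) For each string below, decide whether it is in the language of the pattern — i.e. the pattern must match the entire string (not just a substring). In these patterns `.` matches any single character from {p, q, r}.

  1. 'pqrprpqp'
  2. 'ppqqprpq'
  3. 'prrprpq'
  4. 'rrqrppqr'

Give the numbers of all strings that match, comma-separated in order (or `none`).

3

1 → no match — must end with 'rpq'
2 → no match
3 → match
4 → no match — must start with 'p'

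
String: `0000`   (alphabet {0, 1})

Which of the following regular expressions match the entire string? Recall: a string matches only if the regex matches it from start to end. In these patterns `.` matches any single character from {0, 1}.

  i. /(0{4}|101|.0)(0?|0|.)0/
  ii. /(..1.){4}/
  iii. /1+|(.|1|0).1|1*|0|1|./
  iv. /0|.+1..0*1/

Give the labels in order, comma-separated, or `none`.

i → match
ii → no match
iii → no match
iv → no match

i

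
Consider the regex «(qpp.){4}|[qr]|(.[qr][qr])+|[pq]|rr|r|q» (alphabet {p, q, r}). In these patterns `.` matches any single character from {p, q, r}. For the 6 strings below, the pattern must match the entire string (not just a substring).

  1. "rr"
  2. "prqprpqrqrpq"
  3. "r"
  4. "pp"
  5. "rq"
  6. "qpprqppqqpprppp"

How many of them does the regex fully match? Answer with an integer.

2

1 → match
2 → no match
3 → match
4 → no match
5 → no match
6 → no match
Total matched: 2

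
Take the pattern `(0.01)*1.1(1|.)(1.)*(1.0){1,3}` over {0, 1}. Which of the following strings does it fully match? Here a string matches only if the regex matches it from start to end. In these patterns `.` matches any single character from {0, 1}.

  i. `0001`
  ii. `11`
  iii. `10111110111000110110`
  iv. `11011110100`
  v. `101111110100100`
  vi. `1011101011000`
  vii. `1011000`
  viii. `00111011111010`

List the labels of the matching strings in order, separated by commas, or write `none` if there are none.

v

i → no match — must end with `0`
ii → no match — must end with `0`
iii → no match
iv → no match
v → match
vi → no match
vii → no match
viii → no match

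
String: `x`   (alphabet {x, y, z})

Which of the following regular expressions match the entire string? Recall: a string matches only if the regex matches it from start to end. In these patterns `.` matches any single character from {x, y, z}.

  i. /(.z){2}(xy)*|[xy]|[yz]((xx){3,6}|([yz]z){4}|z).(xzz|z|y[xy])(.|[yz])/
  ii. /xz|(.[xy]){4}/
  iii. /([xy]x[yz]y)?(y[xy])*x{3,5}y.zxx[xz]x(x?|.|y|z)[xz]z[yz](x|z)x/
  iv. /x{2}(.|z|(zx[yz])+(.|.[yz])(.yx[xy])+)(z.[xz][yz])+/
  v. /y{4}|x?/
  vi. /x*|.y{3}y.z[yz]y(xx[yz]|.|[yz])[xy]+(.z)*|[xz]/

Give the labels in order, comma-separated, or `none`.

i → match
ii → no match
iii → no match
iv → no match
v → match
vi → match

i, v, vi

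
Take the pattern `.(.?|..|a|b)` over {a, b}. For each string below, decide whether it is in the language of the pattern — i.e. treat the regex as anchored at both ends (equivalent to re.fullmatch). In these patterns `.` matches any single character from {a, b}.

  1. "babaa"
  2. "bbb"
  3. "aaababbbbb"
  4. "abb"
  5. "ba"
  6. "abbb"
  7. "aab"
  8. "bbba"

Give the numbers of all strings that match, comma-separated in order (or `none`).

2, 4, 5, 7

1 → no match
2 → match
3 → no match
4 → match
5 → match
6 → no match
7 → match
8 → no match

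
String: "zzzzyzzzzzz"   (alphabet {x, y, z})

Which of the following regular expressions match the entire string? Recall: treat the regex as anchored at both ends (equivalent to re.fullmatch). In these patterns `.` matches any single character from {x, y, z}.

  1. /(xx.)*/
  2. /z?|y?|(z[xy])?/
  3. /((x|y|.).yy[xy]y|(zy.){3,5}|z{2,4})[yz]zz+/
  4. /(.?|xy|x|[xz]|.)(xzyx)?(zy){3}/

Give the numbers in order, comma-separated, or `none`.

3

1 → no match
2 → no match
3 → match
4 → no match — must end with "zy"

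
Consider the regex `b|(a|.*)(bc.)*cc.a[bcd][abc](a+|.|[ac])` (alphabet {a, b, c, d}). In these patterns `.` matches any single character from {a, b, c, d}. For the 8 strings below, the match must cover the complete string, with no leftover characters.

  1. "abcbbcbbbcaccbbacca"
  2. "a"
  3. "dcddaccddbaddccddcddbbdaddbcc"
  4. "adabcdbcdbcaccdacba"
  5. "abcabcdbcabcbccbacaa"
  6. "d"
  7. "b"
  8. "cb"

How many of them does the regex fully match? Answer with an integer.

1 → no match
2 → no match
3 → no match
4 → match
5 → match
6 → no match
7 → match
8 → no match
Total matched: 3

3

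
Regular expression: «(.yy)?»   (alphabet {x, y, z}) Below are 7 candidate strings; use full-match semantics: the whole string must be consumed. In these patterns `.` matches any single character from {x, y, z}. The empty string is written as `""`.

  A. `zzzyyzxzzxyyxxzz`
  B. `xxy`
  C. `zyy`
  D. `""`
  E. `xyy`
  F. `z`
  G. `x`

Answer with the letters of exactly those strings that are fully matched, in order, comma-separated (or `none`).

C, D, E

A → no match
B → no match
C → match
D → match
E → match
F → no match
G → no match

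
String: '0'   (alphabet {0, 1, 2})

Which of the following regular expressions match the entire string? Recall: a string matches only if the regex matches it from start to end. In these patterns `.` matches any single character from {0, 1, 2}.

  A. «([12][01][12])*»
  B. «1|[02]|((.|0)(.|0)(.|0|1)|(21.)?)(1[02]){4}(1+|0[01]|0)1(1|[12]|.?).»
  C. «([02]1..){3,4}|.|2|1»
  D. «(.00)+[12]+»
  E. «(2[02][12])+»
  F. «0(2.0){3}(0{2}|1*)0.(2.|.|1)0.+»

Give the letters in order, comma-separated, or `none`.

A → no match
B → match
C → match
D → no match
E → no match — must start with '2'
F → no match — must start with '02'

B, C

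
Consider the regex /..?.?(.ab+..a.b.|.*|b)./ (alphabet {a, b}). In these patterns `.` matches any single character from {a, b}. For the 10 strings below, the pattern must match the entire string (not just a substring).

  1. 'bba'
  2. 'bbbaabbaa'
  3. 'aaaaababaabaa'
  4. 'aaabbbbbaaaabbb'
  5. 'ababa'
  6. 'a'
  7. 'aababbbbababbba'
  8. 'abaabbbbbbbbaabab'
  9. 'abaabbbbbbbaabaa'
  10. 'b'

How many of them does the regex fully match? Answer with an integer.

1. 'bba' → match
2. 'bbbaabbaa' → match
3 → match
4 → match
5. 'ababa' → match
6. 'a' → no match
7 → match
8 → match
9 → match
10. 'b' → no match
Total matched: 8

8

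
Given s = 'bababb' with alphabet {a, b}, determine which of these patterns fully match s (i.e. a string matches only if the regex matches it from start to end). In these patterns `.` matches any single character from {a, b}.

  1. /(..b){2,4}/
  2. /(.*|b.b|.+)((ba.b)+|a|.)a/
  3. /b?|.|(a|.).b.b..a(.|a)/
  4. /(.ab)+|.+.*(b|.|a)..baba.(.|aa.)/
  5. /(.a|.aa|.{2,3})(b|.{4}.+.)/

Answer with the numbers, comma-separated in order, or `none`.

1 → match
2 → no match — must end with 'a'
3 → no match
4 → no match
5 → no match

1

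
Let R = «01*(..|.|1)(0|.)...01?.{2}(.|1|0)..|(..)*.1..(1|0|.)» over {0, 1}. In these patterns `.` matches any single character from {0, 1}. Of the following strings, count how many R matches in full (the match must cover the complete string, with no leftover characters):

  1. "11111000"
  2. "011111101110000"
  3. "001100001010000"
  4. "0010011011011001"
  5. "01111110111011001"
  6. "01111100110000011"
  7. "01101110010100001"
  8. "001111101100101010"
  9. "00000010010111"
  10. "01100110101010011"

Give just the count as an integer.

1. "11111000" → no match
2 → no match
3 → no match
4 → no match
5 → match
6 → match
7 → no match
8 → no match
9 → no match
10 → no match
Total matched: 2

2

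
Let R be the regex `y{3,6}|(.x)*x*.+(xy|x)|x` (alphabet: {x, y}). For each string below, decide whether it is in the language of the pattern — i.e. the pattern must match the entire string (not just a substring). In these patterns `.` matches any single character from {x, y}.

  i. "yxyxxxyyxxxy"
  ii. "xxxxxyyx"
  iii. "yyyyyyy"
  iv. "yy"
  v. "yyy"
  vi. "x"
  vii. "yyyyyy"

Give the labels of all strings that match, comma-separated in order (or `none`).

i. "yxyxxxyyxxxy" → match
ii. "xxxxxyyx" → match
iii. "yyyyyyy" → no match
iv. "yy" → no match
v. "yyy" → match
vi. "x" → match
vii. "yyyyyy" → match

i, ii, v, vi, vii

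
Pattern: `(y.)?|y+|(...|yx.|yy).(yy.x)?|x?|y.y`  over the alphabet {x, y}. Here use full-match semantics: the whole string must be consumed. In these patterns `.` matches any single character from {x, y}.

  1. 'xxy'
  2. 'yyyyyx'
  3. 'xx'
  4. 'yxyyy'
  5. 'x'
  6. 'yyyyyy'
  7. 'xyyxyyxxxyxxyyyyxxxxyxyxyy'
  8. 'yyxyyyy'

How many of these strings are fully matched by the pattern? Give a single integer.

2

1. 'xxy' → no match
2. 'yyyyyx' → no match
3. 'xx' → no match
4. 'yxyyy' → no match
5. 'x' → match
6. 'yyyyyy' → match
7 → no match
8. 'yyxyyyy' → no match
Total matched: 2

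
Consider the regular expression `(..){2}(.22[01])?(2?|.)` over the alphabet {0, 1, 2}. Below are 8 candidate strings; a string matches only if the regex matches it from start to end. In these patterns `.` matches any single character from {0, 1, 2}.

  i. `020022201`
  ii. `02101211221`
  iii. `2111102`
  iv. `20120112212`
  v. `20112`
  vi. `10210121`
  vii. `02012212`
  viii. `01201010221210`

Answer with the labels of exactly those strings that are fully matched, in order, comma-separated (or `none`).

i. `020022201` → match
ii. `02101211221` → no match
iii. `2111102` → no match
iv. `20120112212` → no match
v. `20112` → match
vi. `10210121` → no match
vii. `02012212` → no match
viii → no match

i, v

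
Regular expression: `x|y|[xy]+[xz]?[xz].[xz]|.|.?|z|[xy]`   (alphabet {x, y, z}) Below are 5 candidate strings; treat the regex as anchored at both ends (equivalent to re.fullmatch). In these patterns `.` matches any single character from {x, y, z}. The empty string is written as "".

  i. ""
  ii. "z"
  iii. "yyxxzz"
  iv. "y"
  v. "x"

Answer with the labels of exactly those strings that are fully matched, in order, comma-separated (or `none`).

i, ii, iii, iv, v

i. "" → match
ii. "z" → match
iii. "yyxxzz" → match
iv. "y" → match
v. "x" → match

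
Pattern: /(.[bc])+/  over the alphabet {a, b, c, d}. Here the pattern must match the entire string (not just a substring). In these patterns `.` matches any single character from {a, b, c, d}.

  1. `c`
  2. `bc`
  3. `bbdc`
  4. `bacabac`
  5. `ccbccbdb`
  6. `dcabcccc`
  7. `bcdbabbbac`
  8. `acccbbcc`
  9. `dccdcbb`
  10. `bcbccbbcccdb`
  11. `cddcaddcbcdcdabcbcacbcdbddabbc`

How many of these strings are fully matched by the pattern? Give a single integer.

1 → no match
2 → match
3 → match
4 → no match
5 → match
6 → match
7 → match
8 → match
9 → no match
10 → match
11 → no match
Total matched: 7

7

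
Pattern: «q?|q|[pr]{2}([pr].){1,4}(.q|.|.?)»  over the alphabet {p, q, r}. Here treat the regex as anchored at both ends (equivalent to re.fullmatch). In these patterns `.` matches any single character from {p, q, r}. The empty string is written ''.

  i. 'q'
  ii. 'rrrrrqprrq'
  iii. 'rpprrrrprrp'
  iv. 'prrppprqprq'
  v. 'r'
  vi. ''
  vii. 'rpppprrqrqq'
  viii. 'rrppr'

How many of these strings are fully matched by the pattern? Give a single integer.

7

i → match
ii → match
iii → match
iv → match
v → no match
vi → match
vii → match
viii → match
Total matched: 7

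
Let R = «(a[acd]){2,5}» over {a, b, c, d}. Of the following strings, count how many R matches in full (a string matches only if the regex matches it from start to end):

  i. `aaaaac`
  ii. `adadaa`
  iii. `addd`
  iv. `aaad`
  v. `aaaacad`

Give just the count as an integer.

i → match
ii → match
iii → no match
iv → match
v → no match
Total matched: 3

3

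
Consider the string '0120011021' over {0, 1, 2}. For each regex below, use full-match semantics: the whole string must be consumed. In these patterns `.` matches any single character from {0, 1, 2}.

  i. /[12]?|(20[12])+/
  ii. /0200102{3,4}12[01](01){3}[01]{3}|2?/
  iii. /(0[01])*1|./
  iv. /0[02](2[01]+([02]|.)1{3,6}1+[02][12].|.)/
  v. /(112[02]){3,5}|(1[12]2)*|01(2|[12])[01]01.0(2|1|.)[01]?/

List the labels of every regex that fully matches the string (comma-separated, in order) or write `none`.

i → no match
ii → no match
iii → no match
iv → no match
v → match

v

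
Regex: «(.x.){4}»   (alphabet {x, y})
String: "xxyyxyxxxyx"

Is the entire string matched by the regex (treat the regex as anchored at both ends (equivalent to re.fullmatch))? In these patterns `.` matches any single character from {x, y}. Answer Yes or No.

No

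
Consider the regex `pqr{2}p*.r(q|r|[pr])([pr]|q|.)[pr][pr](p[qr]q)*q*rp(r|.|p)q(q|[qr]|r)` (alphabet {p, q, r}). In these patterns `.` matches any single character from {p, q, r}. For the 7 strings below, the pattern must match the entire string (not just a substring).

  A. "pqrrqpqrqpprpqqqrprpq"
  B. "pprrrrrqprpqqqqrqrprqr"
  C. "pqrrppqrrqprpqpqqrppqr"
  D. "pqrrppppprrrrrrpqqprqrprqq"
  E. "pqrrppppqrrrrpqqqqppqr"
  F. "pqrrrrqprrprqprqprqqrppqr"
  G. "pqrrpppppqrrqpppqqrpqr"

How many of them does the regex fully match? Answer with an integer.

2

A → no match
B → no match — must start with "pqr"
C → no match
D → match
E → no match
F → match
G → no match
Total matched: 2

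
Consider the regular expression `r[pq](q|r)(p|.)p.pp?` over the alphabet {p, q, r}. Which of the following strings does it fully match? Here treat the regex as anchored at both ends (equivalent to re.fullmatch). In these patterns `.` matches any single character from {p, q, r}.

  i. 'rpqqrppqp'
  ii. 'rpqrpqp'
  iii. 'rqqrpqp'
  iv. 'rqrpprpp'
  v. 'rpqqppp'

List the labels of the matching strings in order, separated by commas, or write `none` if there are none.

ii, iii, iv, v

i → no match
ii → match
iii → match
iv → match
v → match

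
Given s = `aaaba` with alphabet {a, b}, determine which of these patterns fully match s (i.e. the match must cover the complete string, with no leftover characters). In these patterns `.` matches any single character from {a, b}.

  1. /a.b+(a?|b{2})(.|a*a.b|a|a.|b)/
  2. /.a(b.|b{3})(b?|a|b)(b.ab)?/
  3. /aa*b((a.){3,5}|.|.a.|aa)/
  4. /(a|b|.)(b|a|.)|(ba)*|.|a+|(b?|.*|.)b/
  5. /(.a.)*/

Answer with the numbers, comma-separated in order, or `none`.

1 → no match
2 → no match
3 → match
4 → no match
5 → no match

3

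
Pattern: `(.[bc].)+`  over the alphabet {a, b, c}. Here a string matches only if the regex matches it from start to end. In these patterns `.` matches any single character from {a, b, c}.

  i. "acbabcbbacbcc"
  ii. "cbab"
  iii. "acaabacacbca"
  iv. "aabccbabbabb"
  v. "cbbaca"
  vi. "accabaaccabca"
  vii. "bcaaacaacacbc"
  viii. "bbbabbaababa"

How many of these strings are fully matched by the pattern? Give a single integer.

i → no match
ii. "cbab" → no match
iii. "acaabacacbca" → no match
iv. "aabccbabbabb" → no match
v. "cbbaca" → match
vi → no match
vii → no match
viii. "bbbabbaababa" → no match
Total matched: 1

1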